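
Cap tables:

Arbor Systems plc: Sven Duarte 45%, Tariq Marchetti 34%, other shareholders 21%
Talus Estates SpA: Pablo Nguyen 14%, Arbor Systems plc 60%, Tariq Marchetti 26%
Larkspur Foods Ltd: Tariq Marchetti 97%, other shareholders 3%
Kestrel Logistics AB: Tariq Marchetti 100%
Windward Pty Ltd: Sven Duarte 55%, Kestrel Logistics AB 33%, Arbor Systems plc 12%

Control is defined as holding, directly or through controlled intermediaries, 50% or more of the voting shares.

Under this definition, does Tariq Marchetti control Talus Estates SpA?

No

Tariq holds 97% of Larkspur, so Tariq controls Larkspur.
Tariq holds 100% of Kestrel, so Tariq controls Kestrel.
In Talus, Tariq's side holds only 26%, not ≥ 50%.
So Tariq does not control Talus.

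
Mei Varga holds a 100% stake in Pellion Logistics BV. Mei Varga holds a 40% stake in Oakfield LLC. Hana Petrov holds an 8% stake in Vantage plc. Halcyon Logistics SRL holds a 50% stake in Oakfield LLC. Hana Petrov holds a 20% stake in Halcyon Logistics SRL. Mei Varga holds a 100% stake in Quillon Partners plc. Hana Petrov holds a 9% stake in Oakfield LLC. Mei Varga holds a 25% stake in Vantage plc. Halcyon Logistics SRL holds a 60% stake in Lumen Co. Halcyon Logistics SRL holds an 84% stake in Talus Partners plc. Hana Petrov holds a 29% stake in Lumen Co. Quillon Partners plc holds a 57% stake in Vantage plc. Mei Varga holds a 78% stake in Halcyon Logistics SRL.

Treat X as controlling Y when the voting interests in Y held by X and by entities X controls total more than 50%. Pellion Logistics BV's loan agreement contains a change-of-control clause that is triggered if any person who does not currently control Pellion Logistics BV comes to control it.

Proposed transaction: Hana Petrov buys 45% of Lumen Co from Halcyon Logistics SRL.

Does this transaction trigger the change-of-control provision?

No

The purchase adds only to Hana's holdings (Halcyon's stake shrinks), so Hana is the only person who could newly come to control Pellion.
Hana's largest direct stake is 29% in Lumen, which does not meet the threshold, so Hana controls no company.
Neither Hana nor any entity Hana controls holds any voting interest in Pellion.
So before the transaction, Hana does not control Pellion.
After the purchase, Hana's direct stake in Lumen rises to 29% + 45% = 74%, and Halcyon's stake falls to 15%.
Hana holds 74% of Lumen, so Hana controls Lumen.
After the transaction, neither Hana nor any entity Hana controls holds a voting interest in Pellion, so Hana still does not control it.
No new person acquires control, so the clause is not triggered.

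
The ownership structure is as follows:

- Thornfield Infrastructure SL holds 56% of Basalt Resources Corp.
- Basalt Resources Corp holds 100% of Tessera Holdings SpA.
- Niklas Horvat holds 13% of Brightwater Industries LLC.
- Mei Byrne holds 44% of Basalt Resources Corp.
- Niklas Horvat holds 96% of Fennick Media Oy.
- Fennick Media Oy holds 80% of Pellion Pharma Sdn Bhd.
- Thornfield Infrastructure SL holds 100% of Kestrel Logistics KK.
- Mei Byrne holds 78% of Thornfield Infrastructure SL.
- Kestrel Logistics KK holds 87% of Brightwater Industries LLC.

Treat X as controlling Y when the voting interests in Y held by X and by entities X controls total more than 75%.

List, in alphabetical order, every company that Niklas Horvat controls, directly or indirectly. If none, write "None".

Fennick Media Oy, Pellion Pharma Sdn Bhd

Niklas holds 96% of Fennick, so Niklas controls Fennick.
Fennick holds 80% of Pellion, so Niklas controls Pellion.
No other company's threshold is met.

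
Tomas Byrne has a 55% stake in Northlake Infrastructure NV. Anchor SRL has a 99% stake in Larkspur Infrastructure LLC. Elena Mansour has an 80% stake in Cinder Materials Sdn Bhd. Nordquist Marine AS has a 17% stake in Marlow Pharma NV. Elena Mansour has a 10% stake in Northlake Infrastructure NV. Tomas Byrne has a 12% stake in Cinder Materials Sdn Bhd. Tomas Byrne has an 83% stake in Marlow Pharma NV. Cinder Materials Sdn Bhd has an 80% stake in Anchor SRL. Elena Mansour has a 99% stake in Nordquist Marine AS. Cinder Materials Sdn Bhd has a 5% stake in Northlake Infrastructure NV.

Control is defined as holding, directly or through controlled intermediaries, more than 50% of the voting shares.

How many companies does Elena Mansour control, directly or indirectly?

4

Elena holds 80% of Cinder, so Elena controls Cinder.
Elena holds 99% of Nordquist, so Elena controls Nordquist.
Cinder holds 80% of Anchor, so Elena controls Anchor.
Anchor holds 99% of Larkspur, so Elena controls Larkspur.
No other company's threshold is met.
Elena controls 4 companies.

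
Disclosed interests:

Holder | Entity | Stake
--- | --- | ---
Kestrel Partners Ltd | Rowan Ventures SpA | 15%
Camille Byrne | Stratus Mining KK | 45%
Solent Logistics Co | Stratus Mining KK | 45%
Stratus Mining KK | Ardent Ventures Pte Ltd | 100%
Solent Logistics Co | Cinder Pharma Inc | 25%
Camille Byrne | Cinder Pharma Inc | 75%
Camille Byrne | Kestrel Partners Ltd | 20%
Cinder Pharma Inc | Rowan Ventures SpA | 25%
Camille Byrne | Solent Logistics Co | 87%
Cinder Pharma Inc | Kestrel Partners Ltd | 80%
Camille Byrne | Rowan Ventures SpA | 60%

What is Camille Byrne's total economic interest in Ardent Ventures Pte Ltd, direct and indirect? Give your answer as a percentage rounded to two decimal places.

Camille reaches Ardent along 2 paths.
Via Stratus: 45% × 100% = 45%.
Via Solent → Stratus: 87% × 45% × 100% = 39.15%.
Total: 45% + 39.15% = 84.15%.

84.15%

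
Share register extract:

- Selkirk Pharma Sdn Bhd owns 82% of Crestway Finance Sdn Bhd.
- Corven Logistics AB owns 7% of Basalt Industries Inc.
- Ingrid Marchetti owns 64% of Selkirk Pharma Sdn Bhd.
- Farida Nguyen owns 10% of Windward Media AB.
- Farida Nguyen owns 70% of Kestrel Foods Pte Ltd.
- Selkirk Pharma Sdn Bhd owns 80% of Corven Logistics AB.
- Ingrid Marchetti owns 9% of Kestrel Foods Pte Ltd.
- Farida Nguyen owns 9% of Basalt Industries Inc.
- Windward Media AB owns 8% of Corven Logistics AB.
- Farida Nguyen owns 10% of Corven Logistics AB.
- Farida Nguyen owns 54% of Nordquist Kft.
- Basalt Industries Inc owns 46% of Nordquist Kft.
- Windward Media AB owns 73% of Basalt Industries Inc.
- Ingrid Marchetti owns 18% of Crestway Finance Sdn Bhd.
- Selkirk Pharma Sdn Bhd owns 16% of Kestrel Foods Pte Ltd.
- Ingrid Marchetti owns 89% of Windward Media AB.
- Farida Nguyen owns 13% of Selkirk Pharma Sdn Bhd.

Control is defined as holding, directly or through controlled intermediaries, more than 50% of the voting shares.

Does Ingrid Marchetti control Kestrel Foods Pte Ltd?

Ingrid holds 64% of Selkirk, so Ingrid controls Selkirk.
Ingrid holds 89% of Windward, so Ingrid controls Windward.
Selkirk and Windward together hold 80% + 8% = 88% of Corven, so Ingrid controls Corven.
Windward and Corven together hold 73% + 7% = 80% of Basalt, so Ingrid controls Basalt.
Selkirk and Ingrid together hold 82% + 18% = 100% of Crestway, so Ingrid controls Crestway.
In Kestrel, Ingrid's side holds only 9% + 16% = 25%, not > 50%.
So Ingrid does not control Kestrel.

No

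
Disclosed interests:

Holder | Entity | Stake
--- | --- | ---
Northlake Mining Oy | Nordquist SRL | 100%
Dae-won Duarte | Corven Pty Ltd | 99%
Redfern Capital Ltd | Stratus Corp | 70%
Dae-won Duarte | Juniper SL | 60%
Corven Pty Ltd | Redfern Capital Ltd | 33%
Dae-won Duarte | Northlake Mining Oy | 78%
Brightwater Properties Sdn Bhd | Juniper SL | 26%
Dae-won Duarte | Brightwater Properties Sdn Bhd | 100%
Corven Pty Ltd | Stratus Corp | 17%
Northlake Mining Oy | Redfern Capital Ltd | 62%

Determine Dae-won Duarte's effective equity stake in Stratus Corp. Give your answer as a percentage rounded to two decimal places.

73.55%

Dae-won reaches Stratus along 3 paths.
Via Northlake → Redfern: 78% × 62% × 70% = 33.852%.
Via Corven → Redfern: 99% × 33% × 70% = 22.869%.
Via Corven: 99% × 17% = 16.83%.
Total: 33.852% + 22.869% + 16.83% = 73.551%.
Rounded: 73.55%.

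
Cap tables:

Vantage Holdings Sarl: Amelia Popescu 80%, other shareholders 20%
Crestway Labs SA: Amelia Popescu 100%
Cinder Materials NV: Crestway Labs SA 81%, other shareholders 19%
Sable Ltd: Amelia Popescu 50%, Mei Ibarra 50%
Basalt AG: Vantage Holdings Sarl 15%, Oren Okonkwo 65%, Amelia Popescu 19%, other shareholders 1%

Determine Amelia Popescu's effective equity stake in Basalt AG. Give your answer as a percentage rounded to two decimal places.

Amelia reaches Basalt along 2 paths.
Via Vantage: 80% × 15% = 12%.
Direct stake: 19% = 19%.
Total: 12% + 19% = 31%.
Rounded: 31.00%.

31.00%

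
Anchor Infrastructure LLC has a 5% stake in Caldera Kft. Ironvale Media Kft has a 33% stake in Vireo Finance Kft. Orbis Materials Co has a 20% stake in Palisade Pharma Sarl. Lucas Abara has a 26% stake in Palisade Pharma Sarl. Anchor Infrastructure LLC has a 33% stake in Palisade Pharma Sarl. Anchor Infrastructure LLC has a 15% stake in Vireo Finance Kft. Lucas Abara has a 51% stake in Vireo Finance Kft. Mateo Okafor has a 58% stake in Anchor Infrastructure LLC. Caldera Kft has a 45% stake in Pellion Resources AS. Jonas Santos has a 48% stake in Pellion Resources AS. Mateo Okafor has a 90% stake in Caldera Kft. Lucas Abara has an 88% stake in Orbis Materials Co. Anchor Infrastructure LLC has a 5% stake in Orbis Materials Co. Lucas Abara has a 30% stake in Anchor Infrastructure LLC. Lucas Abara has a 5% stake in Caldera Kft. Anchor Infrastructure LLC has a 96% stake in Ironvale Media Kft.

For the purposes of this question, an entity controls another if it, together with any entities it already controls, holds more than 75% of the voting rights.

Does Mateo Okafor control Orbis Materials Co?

Mateo holds 90% of Caldera, so Mateo controls Caldera.
Neither Mateo nor any entity Mateo controls holds any voting interest in Orbis.
So Mateo does not control Orbis.

No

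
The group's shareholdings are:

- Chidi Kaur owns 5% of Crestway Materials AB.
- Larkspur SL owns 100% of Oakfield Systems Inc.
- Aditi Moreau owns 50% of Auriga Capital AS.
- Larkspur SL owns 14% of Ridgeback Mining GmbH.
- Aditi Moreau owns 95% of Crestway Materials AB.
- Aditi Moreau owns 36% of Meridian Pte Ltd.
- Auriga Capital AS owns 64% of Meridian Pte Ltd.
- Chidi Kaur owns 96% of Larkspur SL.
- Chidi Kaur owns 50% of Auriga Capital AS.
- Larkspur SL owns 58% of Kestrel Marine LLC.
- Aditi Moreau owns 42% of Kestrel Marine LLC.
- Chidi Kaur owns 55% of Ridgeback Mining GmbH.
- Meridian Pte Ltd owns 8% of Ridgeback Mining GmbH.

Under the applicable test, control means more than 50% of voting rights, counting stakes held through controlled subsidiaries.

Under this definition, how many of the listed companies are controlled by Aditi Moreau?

Aditi holds 95% of Crestway, so Aditi controls Crestway.
No other company's threshold is met.
Aditi controls 1 company.

1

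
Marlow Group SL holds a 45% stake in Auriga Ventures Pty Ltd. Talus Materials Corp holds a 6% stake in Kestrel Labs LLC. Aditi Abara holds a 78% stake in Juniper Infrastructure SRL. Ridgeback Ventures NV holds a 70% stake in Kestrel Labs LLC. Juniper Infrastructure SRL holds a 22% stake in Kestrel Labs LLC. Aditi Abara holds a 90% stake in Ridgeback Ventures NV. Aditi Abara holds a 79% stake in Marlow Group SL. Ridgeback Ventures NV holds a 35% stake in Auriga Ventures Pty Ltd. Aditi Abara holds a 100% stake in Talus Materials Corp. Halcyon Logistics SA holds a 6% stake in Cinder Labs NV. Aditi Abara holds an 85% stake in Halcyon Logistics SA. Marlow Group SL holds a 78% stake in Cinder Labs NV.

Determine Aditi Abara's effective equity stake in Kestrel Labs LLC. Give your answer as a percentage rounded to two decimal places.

Aditi reaches Kestrel along 3 paths.
Via Ridgeback: 90% × 70% = 63%.
Via Talus: 100% × 6% = 6%.
Via Juniper: 78% × 22% = 17.16%.
Total: 63% + 6% + 17.16% = 86.16%.

86.16%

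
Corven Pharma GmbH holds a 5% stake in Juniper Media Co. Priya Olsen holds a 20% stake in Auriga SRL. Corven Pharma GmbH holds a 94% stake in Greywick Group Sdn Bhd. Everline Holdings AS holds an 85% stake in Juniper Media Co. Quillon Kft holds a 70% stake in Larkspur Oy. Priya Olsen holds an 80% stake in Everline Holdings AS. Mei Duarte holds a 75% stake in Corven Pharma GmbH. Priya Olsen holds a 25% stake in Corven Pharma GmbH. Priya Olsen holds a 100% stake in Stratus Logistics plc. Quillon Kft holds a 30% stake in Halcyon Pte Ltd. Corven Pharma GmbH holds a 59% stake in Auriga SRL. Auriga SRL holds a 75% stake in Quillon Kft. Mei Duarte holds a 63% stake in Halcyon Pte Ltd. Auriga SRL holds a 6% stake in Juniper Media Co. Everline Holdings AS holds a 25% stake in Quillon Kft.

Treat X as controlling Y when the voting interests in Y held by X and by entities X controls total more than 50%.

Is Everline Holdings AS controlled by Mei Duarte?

No

Mei holds 75% of Corven, so Mei controls Corven.
Corven holds 59% of Auriga, so Mei controls Auriga.
Auriga holds 75% of Quillon, so Mei controls Quillon.
Corven holds 94% of Greywick, so Mei controls Greywick.
Quillon holds 70% of Larkspur, so Mei controls Larkspur.
Quillon and Mei together hold 30% + 63% = 93% of Halcyon, so Mei controls Halcyon.
Neither Mei nor any entity Mei controls holds any voting interest in Everline.
So Mei does not control Everline.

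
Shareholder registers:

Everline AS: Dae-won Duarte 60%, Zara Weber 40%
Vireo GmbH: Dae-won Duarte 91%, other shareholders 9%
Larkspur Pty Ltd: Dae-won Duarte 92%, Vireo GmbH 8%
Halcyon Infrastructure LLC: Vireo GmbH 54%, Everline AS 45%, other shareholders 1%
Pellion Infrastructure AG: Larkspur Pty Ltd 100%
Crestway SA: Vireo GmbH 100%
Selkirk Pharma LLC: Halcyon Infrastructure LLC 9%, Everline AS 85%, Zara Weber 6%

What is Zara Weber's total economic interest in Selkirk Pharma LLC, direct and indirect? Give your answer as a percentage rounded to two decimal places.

41.62%

Zara reaches Selkirk along 3 paths.
Via Everline → Halcyon: 40% × 45% × 9% = 1.62%.
Via Everline: 40% × 85% = 34%.
Direct stake: 6% = 6%.
Total: 1.62% + 34% + 6% = 41.62%.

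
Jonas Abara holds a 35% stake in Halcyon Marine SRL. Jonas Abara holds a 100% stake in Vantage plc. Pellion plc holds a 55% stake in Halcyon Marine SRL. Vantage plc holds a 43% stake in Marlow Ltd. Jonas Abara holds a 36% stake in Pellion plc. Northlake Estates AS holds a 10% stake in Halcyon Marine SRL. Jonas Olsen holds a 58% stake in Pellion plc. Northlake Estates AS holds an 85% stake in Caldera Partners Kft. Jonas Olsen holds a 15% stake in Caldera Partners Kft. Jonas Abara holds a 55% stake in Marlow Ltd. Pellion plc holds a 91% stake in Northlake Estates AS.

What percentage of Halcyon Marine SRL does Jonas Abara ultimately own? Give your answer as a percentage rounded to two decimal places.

Jonas Abara reaches Halcyon along 3 paths.
Via Pellion → Northlake: 36% × 91% × 10% = 3.276%.
Direct stake: 35% = 35%.
Via Pellion: 36% × 55% = 19.8%.
Total: 3.276% + 35% + 19.8% = 58.076%.
Rounded: 58.08%.

58.08%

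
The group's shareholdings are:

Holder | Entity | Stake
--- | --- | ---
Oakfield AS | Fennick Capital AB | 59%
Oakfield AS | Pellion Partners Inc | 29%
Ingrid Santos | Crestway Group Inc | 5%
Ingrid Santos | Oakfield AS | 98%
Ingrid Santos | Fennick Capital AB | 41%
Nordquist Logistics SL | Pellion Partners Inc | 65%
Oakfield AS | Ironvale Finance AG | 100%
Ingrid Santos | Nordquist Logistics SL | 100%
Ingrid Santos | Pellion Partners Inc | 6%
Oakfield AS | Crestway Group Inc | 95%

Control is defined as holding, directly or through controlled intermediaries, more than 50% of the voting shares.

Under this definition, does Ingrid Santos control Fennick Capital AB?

Ingrid holds 98% of Oakfield, so Ingrid controls Oakfield.
Ingrid and Oakfield together hold 41% + 59% = 100% of Fennick, so Ingrid controls Fennick.

Yes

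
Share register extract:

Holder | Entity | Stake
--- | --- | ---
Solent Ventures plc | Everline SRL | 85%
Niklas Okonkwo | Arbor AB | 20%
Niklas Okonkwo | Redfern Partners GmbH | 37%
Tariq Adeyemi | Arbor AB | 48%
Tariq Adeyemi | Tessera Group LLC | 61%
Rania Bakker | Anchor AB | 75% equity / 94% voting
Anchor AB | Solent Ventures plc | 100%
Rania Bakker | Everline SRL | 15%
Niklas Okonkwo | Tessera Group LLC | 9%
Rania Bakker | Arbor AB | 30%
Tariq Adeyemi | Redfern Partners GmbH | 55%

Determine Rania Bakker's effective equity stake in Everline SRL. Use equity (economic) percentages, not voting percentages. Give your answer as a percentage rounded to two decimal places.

78.75%

Rania reaches Everline along 2 paths.
Direct stake: 15% = 15%.
Via Anchor → Solent: 75% × 100% × 85% = 63.75%.
Total: 15% + 63.75% = 78.75%.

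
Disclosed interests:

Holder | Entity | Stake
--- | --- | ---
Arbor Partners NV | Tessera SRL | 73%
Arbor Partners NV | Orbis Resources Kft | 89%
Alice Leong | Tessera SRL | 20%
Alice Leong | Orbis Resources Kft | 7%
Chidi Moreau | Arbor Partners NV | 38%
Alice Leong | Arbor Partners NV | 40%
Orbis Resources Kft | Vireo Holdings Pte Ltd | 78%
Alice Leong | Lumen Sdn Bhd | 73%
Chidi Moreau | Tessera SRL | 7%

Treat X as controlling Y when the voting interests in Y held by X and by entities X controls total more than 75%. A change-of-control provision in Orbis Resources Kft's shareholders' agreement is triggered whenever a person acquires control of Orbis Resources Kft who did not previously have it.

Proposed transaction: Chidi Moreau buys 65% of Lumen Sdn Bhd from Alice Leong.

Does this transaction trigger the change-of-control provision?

No

The purchase adds only to Chidi's holdings (Alice's stake shrinks), so Chidi is the only person who could newly come to control Orbis.
Chidi's largest direct stake is 38% in Arbor, which does not meet the threshold, so Chidi controls no company.
Neither Chidi nor any entity Chidi controls holds any voting interest in Orbis.
So before the transaction, Chidi does not control Orbis.
After the purchase, Chidi holds 65% of Lumen directly, and Alice's stake falls to 8%.
Chidi's side now holds 65% of Lumen, not > 75%, so Chidi still does not control Lumen.
After the transaction, neither Chidi nor any entity Chidi controls holds a voting interest in Orbis, so Chidi still does not control it.
No new person acquires control, so the clause is not triggered.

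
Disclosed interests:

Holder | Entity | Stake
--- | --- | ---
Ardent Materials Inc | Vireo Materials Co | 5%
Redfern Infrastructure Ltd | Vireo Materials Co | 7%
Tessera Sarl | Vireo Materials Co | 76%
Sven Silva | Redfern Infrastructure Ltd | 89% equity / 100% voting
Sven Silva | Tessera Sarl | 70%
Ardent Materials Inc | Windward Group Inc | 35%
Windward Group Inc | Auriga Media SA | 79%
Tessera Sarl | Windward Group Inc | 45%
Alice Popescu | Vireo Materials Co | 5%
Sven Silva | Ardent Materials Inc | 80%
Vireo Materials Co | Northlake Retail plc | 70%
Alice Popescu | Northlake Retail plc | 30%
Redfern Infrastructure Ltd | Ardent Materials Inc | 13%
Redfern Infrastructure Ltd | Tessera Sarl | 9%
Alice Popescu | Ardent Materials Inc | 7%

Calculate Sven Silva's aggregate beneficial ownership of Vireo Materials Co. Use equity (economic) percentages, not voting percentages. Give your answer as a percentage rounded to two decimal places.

70.10%

Sven reaches Vireo along 5 paths.
Via Tessera: 70% × 76% = 53.2%.
Via Redfern → Tessera: 89% × 9% × 76% = 6.0876%.
Via Redfern → Ardent: 89% × 13% × 5% = 0.5785%.
Via Ardent: 80% × 5% = 4%.
Via Redfern: 89% × 7% = 6.23%.
Total: 53.2% + 6.0876% + 0.5785% + 4% + 6.23% = 70.0961%.
Rounded: 70.10%.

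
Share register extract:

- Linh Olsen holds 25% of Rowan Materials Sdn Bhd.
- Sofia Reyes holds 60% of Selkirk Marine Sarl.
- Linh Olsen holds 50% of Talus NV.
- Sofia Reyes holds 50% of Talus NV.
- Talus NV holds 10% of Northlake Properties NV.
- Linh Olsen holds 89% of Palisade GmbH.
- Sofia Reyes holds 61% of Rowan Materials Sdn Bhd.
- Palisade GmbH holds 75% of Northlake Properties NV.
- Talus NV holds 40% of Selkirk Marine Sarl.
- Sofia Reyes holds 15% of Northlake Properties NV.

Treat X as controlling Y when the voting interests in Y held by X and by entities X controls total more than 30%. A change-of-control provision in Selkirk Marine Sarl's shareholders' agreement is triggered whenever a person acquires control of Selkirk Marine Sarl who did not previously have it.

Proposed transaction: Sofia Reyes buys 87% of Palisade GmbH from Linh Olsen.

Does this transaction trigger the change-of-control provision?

No

The purchase adds only to Sofia's holdings (Linh's stake shrinks), so Sofia is the only person who could newly come to control Selkirk.
Sofia holds 50% of Talus, so Sofia controls Talus.
Sofia and Talus together hold 60% + 40% = 100% of Selkirk, so Sofia controls Selkirk.
So Sofia already controls Selkirk before the transaction.
After the purchase, Sofia holds 87% of Palisade directly, and Linh's stake falls to 2%.
Sofia controlled Selkirk already, so this is not a new person acquiring control; every other person's position is unchanged or reduced.
No new person acquires control, so the clause is not triggered.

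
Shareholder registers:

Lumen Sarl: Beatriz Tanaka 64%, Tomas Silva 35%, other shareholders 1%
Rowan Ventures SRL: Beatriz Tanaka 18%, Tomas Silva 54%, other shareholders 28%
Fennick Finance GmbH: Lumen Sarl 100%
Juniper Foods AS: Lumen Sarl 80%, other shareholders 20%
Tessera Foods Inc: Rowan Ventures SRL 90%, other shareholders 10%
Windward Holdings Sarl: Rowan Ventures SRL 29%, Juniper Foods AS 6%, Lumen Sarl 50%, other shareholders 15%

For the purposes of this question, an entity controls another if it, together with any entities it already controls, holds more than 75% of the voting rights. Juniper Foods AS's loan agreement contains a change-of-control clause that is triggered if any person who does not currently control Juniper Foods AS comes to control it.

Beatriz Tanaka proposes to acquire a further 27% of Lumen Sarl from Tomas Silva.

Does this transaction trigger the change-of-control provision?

Yes

The purchase adds only to Beatriz's holdings (Tomas's stake shrinks), so Beatriz is the only person who could newly come to control Juniper.
Beatriz's largest direct stake is 64% in Lumen, which does not meet the threshold, so Beatriz controls no company.
Neither Beatriz nor any entity Beatriz controls holds any voting interest in Juniper.
So before the transaction, Beatriz does not control Juniper.
After the purchase, Beatriz's direct stake in Lumen rises to 64% + 27% = 91%, and Tomas's stake falls to 8%.
Beatriz holds 91% of Lumen, so Beatriz controls Lumen.
Lumen holds 80% of Juniper, so Beatriz controls Juniper.
Beatriz did not control Juniper before and does after, so the clause is triggered.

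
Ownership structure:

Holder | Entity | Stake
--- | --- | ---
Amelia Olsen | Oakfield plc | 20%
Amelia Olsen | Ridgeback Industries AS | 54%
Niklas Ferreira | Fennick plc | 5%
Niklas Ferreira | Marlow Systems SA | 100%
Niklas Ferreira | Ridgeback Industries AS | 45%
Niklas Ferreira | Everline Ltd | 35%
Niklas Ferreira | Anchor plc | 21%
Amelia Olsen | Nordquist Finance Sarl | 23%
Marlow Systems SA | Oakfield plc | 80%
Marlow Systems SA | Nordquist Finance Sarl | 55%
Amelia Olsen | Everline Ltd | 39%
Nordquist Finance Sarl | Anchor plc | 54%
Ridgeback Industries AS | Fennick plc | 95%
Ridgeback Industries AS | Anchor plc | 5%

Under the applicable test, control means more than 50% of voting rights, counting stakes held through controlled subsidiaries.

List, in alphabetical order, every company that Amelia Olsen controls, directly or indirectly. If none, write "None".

Amelia holds 54% of Ridgeback, so Amelia controls Ridgeback.
Ridgeback holds 95% of Fennick, so Amelia controls Fennick.
No other company's threshold is met.

Fennick plc, Ridgeback Industries AS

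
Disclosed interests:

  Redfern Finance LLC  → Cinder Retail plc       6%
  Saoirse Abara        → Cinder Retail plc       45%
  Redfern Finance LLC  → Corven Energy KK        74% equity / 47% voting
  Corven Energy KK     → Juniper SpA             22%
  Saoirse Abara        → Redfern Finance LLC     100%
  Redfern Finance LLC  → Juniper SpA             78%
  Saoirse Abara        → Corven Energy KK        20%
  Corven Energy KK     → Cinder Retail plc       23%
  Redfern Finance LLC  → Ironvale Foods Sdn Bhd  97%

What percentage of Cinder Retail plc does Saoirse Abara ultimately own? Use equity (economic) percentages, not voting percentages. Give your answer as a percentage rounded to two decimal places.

Saoirse reaches Cinder along 4 paths.
Via Redfern: 100% × 6% = 6%.
Via Corven: 20% × 23% = 4.6%.
Via Redfern → Corven: 100% × 74% × 23% = 17.02%.
Direct stake: 45% = 45%.
Total: 6% + 4.6% + 17.02% + 45% = 72.62%.

72.62%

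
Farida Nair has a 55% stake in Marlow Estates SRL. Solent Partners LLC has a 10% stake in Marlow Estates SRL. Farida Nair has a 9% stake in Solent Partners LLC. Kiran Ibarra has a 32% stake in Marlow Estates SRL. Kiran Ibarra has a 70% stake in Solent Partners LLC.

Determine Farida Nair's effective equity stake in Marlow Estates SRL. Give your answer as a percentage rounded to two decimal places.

Farida reaches Marlow along 2 paths.
Direct stake: 55% = 55%.
Via Solent: 9% × 10% = 0.9%.
Total: 55% + 0.9% = 55.9%.
Rounded: 55.90%.

55.90%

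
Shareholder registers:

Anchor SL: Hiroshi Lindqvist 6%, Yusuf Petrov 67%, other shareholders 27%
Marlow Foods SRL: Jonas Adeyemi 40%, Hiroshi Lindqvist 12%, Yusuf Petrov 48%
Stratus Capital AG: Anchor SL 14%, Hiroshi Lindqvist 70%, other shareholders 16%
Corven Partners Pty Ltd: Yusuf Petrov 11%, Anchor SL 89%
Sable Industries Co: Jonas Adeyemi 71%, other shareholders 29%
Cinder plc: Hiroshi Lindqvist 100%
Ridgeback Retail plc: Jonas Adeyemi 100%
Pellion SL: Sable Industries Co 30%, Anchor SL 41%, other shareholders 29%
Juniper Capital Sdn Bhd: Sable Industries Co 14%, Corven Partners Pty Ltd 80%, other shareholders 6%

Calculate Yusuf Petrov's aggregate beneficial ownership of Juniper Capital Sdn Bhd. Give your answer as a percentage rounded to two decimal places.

56.50%

Yusuf reaches Juniper along 2 paths.
Via Corven: 11% × 80% = 8.8%.
Via Anchor → Corven: 67% × 89% × 80% = 47.704%.
Total: 8.8% + 47.704% = 56.504%.
Rounded: 56.50%.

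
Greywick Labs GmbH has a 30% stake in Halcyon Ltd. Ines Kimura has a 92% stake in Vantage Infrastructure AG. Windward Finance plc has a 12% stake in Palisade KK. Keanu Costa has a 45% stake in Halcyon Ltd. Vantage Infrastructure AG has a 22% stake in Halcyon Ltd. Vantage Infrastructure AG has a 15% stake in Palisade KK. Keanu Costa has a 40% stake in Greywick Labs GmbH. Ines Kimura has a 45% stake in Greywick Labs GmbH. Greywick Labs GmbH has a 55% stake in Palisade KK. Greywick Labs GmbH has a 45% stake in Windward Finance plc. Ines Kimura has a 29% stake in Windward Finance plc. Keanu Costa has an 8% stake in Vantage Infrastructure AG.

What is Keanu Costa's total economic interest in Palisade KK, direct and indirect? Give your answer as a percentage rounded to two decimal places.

Keanu reaches Palisade along 3 paths.
Via Greywick: 40% × 55% = 22%.
Via Vantage: 8% × 15% = 1.2%.
Via Greywick → Windward: 40% × 45% × 12% = 2.16%.
Total: 22% + 1.2% + 2.16% = 25.36%.

25.36%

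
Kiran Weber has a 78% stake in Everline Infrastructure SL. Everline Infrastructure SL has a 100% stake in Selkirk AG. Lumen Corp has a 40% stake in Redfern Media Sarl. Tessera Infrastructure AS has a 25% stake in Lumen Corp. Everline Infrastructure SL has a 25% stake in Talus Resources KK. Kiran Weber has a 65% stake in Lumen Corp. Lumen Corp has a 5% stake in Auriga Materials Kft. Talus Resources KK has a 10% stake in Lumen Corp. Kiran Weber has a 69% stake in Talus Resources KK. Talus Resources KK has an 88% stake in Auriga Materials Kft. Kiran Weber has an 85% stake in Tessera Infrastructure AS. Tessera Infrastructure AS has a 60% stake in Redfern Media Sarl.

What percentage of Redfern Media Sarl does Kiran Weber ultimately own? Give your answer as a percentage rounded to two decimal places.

89.04%

Kiran reaches Redfern along 5 paths.
Via Tessera: 85% × 60% = 51%.
Via Lumen: 65% × 40% = 26%.
Via Talus → Lumen: 69% × 10% × 40% = 2.76%.
Via Everline → Talus → Lumen: 78% × 25% × 10% × 40% = 0.78%.
Via Tessera → Lumen: 85% × 25% × 40% = 8.5%.
Total: 51% + 26% + 2.76% + 0.78% + 8.5% = 89.04%.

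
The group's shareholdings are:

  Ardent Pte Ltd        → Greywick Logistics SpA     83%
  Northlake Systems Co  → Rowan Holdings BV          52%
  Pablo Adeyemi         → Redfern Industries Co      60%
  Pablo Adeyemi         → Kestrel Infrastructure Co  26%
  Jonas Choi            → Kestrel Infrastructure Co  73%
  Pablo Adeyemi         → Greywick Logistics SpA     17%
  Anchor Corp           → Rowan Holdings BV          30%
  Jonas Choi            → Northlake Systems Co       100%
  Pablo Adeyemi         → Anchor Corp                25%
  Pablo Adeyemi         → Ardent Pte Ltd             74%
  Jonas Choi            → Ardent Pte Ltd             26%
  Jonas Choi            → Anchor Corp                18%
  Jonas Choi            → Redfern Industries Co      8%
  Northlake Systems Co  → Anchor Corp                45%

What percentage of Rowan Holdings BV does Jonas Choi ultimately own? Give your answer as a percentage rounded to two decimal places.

70.90%

Jonas reaches Rowan along 3 paths.
Via Northlake: 100% × 52% = 52%.
Via Anchor: 18% × 30% = 5.4%.
Via Northlake → Anchor: 100% × 45% × 30% = 13.5%.
Total: 52% + 5.4% + 13.5% = 70.9%.
Rounded: 70.90%.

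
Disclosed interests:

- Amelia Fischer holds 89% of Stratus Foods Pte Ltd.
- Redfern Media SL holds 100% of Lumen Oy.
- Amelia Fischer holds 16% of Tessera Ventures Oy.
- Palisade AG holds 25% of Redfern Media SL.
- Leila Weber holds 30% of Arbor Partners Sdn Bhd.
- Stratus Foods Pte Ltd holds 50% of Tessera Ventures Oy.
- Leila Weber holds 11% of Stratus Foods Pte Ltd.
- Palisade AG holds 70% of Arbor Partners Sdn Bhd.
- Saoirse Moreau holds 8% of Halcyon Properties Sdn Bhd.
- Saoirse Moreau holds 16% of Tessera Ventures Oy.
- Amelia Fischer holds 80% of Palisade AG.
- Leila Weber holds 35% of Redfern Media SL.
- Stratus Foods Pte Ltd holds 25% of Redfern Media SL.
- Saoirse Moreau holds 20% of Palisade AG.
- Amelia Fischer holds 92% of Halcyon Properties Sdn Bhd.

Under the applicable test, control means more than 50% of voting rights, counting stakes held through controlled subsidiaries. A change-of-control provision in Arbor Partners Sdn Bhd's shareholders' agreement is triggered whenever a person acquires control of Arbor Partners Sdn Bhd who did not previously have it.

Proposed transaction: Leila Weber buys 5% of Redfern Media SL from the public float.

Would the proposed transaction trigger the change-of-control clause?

No

The purchase changes only Leila's holdings, so Leila is the only person who could newly come to control Arbor.
Leila's largest direct stake is 35% in Redfern, which does not meet the threshold, so Leila controls no company.
In Arbor, Leila's side holds only 30%, not > 50%.
So before the transaction, Leila does not control Arbor.
After the purchase, Leila's direct stake in Redfern rises to 35% + 5% = 40%.
Leila's side now holds 40% of Redfern, not > 50%, so Leila still does not control Redfern.
After the transaction, Leila's side holds 30% of Arbor, not > 50%, so Leila still does not control Arbor.
No new person acquires control, so the clause is not triggered.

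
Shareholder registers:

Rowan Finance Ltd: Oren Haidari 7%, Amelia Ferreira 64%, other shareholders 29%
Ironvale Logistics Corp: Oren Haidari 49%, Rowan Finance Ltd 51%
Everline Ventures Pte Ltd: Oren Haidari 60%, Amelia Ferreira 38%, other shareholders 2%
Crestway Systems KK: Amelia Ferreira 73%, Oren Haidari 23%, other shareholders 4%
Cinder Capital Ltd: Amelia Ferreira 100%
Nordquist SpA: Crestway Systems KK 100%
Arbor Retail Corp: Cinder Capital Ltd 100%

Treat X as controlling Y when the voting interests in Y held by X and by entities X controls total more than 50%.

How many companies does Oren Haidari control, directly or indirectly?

1

Oren holds 60% of Everline, so Oren controls Everline.
No other company's threshold is met.
Oren controls 1 company.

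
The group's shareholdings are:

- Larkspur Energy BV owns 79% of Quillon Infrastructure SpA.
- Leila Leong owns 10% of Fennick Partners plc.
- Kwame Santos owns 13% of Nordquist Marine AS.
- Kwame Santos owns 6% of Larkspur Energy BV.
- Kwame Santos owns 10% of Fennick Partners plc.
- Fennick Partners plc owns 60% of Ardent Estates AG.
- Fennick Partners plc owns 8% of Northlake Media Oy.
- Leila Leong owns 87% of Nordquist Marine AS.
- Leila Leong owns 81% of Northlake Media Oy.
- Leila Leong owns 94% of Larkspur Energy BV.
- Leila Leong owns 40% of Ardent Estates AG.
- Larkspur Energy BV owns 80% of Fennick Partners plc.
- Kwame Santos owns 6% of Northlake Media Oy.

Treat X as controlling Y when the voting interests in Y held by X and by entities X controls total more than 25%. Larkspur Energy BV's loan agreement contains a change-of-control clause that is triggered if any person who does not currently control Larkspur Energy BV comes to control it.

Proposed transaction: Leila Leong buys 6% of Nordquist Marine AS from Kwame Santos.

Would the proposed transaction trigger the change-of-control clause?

No

The purchase adds only to Leila's holdings (Kwame's stake shrinks), so Leila is the only person who could newly come to control Larkspur.
Leila holds 94% of Larkspur, so Leila controls Larkspur.
So Leila already controls Larkspur before the transaction.
After the purchase, Leila's direct stake in Nordquist rises to 87% + 6% = 93%, and Kwame's stake falls to 7%.
Leila controlled Larkspur already, so this is not a new person acquiring control; every other person's position is unchanged or reduced.
No new person acquires control, so the clause is not triggered.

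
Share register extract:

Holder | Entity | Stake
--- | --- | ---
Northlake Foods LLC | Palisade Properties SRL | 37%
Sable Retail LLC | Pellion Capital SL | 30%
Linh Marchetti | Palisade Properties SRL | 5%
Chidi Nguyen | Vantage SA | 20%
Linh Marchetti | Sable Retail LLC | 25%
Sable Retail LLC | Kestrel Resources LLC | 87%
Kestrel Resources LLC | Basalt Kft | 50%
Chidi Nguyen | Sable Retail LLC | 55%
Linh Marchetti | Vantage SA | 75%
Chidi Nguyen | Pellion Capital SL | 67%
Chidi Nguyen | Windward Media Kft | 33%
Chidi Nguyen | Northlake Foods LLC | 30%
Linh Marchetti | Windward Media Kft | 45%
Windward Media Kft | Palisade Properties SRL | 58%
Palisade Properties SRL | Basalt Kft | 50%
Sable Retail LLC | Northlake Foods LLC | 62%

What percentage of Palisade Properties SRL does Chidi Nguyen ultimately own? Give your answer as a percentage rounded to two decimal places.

42.86%

Chidi reaches Palisade along 3 paths.
Via Sable → Northlake: 55% × 62% × 37% = 12.617%.
Via Northlake: 30% × 37% = 11.1%.
Via Windward: 33% × 58% = 19.14%.
Total: 12.617% + 11.1% + 19.14% = 42.857%.
Rounded: 42.86%.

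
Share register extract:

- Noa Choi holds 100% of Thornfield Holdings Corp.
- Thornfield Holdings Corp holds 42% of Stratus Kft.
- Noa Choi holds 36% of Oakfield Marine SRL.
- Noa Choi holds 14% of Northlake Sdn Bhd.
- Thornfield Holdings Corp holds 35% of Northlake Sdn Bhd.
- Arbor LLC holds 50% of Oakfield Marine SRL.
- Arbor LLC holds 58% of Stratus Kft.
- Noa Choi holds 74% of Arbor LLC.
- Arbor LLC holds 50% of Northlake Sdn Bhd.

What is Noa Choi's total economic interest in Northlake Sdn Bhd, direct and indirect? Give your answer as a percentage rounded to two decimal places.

Noa reaches Northlake along 3 paths.
Via Arbor: 74% × 50% = 37%.
Via Thornfield: 100% × 35% = 35%.
Direct stake: 14% = 14%.
Total: 37% + 35% + 14% = 86%.
Rounded: 86.00%.

86.00%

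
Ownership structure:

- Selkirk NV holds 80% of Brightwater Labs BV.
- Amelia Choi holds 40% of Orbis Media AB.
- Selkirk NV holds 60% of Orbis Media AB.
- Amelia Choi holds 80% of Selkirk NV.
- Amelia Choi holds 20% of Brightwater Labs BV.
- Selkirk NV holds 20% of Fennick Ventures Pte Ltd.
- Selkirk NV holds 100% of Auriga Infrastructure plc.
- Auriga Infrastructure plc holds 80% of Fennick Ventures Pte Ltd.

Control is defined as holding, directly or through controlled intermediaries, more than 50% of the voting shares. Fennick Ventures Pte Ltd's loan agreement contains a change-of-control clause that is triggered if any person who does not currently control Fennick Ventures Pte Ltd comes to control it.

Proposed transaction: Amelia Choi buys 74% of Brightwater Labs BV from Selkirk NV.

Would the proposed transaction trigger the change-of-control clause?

No

The purchase adds only to Amelia's holdings (Selkirk's stake shrinks), so Amelia is the only person who could newly come to control Fennick.
Amelia holds 80% of Selkirk, so Amelia controls Selkirk.
Selkirk holds 100% of Auriga, so Amelia controls Auriga.
Auriga and Selkirk together hold 80% + 20% = 100% of Fennick, so Amelia controls Fennick.
So Amelia already controls Fennick before the transaction.
After the purchase, Amelia's direct stake in Brightwater rises to 20% + 74% = 94%, and Selkirk's stake falls to 6%.
Amelia controlled Fennick already, so this is not a new person acquiring control; every other person's position is unchanged or reduced.
No new person acquires control, so the clause is not triggered.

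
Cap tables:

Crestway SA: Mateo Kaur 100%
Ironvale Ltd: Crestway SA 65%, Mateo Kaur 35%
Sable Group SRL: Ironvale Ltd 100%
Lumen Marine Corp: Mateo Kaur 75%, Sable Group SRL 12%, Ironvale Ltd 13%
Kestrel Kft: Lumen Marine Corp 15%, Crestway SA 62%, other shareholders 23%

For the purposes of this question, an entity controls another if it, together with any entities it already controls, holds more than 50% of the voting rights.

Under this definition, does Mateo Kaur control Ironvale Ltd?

Yes

Mateo holds 100% of Crestway, so Mateo controls Crestway.
Crestway and Mateo together hold 65% + 35% = 100% of Ironvale, so Mateo controls Ironvale.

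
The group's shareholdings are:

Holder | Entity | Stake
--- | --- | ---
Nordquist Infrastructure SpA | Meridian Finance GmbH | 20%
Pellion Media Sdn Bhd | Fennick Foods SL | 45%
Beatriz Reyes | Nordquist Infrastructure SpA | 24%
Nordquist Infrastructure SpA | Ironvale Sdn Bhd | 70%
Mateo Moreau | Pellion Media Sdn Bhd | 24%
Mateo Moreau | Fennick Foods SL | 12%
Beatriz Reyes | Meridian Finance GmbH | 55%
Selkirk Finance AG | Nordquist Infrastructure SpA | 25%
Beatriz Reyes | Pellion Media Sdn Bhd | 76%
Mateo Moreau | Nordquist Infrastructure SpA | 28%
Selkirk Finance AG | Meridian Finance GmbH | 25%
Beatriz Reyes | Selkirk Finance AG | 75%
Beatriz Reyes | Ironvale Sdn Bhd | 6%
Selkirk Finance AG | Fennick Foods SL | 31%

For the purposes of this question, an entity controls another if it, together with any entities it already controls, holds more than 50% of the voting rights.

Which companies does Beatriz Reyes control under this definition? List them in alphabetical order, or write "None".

Beatriz holds 76% of Pellion, so Beatriz controls Pellion.
Beatriz holds 75% of Selkirk, so Beatriz controls Selkirk.
Selkirk and Beatriz together hold 25% + 55% = 80% of Meridian, so Beatriz controls Meridian.
Pellion and Selkirk together hold 45% + 31% = 76% of Fennick, so Beatriz controls Fennick.
No other company's threshold is met.

Fennick Foods SL, Meridian Finance GmbH, Pellion Media Sdn Bhd, Selkirk Finance AG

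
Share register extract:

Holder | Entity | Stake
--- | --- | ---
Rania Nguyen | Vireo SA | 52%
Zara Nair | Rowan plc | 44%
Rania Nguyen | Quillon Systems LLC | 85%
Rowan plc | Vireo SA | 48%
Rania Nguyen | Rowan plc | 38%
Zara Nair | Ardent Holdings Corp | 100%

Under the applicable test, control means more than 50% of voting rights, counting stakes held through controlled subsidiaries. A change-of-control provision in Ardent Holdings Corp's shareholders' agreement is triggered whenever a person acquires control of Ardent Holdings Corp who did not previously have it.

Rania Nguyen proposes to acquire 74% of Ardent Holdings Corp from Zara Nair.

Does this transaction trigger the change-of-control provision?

Yes

The purchase adds only to Rania's holdings (Zara's stake shrinks), so Rania is the only person who could newly come to control Ardent.
Rania holds 52% of Vireo, so Rania controls Vireo.
Rania holds 85% of Quillon, so Rania controls Quillon.
Neither Rania nor any entity Rania controls holds any voting interest in Ardent.
So before the transaction, Rania does not control Ardent.
After the purchase, Rania holds 74% of Ardent directly, and Zara's stake falls to 26%.
Rania holds 74% of Ardent, so Rania controls Ardent.
Rania did not control Ardent before and does after, so the clause is triggered.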